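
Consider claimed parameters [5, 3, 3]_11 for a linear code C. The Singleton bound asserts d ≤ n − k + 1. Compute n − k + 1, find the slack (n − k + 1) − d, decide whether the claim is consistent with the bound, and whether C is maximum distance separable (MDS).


Singleton RHS = n − k + 1 = 3, slack = 0, bound satisfied, MDS.

Singleton bound: d ≤ n − k + 1.
Here n = 5, k = 3, so n − k + 1 = 3.
Given d = 3, check d ≤ 3: YES.
Slack = (n − k + 1) − d = 0.
The code is MDS (slack = 0).
Description: the claimed parameters are [5, 3, 3]_11; such a code would be MDS (meets Singleton bound).


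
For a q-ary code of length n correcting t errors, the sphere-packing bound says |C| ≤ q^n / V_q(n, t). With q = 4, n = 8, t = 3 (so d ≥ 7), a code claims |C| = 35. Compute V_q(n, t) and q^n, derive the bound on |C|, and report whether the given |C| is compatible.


V_q(n, t) = 1789, q^n = 65536, Hamming bound = 36, |C| = 35 ≤ bound (satisfied).

Step 1: Compute V_q(n, t) = Σ_{j=0}^3 C(n, j) (q−1)^j.
  j = 0: C(8,0)·(3)^0 = 1·1 = 1.
  j = 1: C(8,1)·(3)^1 = 8·3 = 24.
  j = 2: C(8,2)·(3)^2 = 28·9 = 252.
  j = 3: C(8,3)·(3)^3 = 56·27 = 1512.
  V_q(n, t) = 1 + 24 + 252 + 1512 = 1789.
Step 2: q^n = 4^8 = 65536.
Step 3: Hamming bound ⌊q^n / V_q(n,t)⌋ = ⌊65536/1789⌋ = 36.
Step 4: Compare |C| = 35 to 36: satisfied.
The claimed |C| lies below the Hamming bound.


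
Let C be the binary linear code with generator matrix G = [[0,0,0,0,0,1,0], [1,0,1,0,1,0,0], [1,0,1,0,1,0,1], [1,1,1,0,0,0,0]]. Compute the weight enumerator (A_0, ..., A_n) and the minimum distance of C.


Weight distribution: A_0 = 1, A_1 = 2, A_2 = 2, A_3 = 4, A_4 = 5, A_5 = 2. Minimum distance d = 1.

Enumerate all 2^4 = 16 messages m ∈ F_2^4.
For each, compute codeword c = mG in F_2^7, then tally its weight.
  m = 0000 → c = 0000000, weight = 0.
  m = 1000 → c = 0000010, weight = 1.
  m = 0100 → c = 1010100, weight = 3.
  m = 1100 → c = 1010110, weight = 4.
  m = 0010 → c = 1010101, weight = 4.
  m = 1010 → c = 1010111, weight = 5.
  m = 0110 → c = 0000001, weight = 1.
  m = 1110 → c = 0000011, weight = 2.
  m = 0001 → c = 1110000, weight = 3.
  m = 1001 → c = 1110010, weight = 4.
  m = 0101 → c = 0100100, weight = 2.
  m = 1101 → c = 0100110, weight = 3.
  m = 0011 → c = 0100101, weight = 3.
  m = 1011 → c = 0100111, weight = 4.
  m = 0111 → c = 1110001, weight = 4.
  m = 1111 → c = 1110011, weight = 5.
Tally weights:
  weight 0: 1 codewords.
  weight 1: 2 codewords.
  weight 2: 2 codewords.
  weight 3: 4 codewords.
  weight 4: 5 codewords.
  weight 5: 2 codewords.
Minimum distance d = smallest w > 0 with A_w > 0 = 1.
Sanity: Σ A_w = 16 = 2^4 = 16 ✓.


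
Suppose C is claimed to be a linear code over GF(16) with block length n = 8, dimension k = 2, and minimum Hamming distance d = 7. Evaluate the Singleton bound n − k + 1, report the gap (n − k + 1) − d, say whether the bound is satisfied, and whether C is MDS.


Singleton RHS = n − k + 1 = 7, slack = 0, bound satisfied, MDS.

Singleton bound: d ≤ n − k + 1.
Here n = 8, k = 2, so n − k + 1 = 7.
Given d = 7, check d ≤ 7: YES.
Slack = (n − k + 1) − d = 0.
The code is MDS (slack = 0).
Description: the claimed parameters are [8, 2, 7]_16; such a code would be MDS (meets Singleton bound).


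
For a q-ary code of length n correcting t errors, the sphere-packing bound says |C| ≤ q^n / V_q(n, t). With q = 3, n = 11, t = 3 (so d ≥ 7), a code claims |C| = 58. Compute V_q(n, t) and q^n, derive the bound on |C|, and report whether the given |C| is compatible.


V_q(n, t) = 1563, q^n = 177147, Hamming bound = 113, |C| = 58 ≤ bound (satisfied).

Step 1: Compute V_q(n, t) = Σ_{j=0}^3 C(n, j) (q−1)^j.
  j = 0: C(11,0)·(2)^0 = 1·1 = 1.
  j = 1: C(11,1)·(2)^1 = 11·2 = 22.
  j = 2: C(11,2)·(2)^2 = 55·4 = 220.
  j = 3: C(11,3)·(2)^3 = 165·8 = 1320.
  V_q(n, t) = 1 + 22 + 220 + 1320 = 1563.
Step 2: q^n = 3^11 = 177147.
Step 3: Hamming bound ⌊q^n / V_q(n,t)⌋ = ⌊177147/1563⌋ = 113.
Step 4: Compare |C| = 58 to 113: satisfied.
The claimed |C| lies below the Hamming bound.


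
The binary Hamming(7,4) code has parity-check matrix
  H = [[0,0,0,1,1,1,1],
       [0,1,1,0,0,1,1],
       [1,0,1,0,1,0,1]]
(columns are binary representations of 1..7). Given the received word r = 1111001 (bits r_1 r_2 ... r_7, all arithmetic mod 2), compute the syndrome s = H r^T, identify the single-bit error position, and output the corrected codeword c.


s = (0, 1, 1)^T, error position = 3, corrected codeword c = 1101001

Compute s = H r^T mod 2 one row at a time:
  s_1 = 1 + 0 + 0 + 1 = 2 ≡ 0 (mod 2).
  s_2 = 1 + 1 + 0 + 1 = 3 ≡ 1 (mod 2).
  s_3 = 1 + 1 + 0 + 1 = 3 ≡ 1 (mod 2).
s = (0, 1, 1)^T — this equals column 3 of H (binary 011), so error is at position 3.
Correct: flip bit 3 of r = 1111001 to get c = 1101001.


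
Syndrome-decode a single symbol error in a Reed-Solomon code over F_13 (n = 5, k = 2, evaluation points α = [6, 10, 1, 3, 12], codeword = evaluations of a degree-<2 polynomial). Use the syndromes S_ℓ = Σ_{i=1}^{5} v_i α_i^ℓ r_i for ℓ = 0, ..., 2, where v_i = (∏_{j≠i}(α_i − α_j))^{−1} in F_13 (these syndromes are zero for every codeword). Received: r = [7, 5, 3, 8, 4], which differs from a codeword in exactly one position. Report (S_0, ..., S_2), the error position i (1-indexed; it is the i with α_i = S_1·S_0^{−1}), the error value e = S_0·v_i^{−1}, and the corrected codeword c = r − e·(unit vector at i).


S = (7, 8, 11), error at position 4, error magnitude e = 6, c = [7, 5, 3, 2, 4].

Step 1: column multipliers v_i = (∏_{j≠i}(α_i − α_j))^{−1} mod 13.
  i = 1 (α = 6): (6−10)(6−1)(6−3)(6−12) = (−4)·5·3·(−6) = 360 ≡ 9, so v_1 = 9^{−1} = 3 (mod 13).
  i = 2 (α = 10): (10−6)(10−1)(10−3)(10−12) = 4·9·7·(−2) = −504 ≡ 3, so v_2 = 3^{−1} = 9 (mod 13).
  i = 3 (α = 1): (1−6)(1−10)(1−3)(1−12) = (−5)·(−9)·(−2)·(−11) = 990 ≡ 2, so v_3 = 2^{−1} = 7 (mod 13).
  i = 4 (α = 3): (3−6)(3−10)(3−1)(3−12) = (−3)·(−7)·2·(−9) = −378 ≡ 12, so v_4 = 12^{−1} = 12 (mod 13).
  i = 5 (α = 12): (12−6)(12−10)(12−1)(12−3) = 6·2·11·9 = 1188 ≡ 5, so v_5 = 5^{−1} = 8 (mod 13).
  v = [3, 9, 7, 12, 8].
Step 2: syndromes of r = [7, 5, 3, 8, 4] (all sums mod 13).
  S_0 = Σ v_i r_i = 3·7 + 9·5 + 7·3 + 12·8 + 8·4 = 215 ≡ 7.
  S_1 = Σ v_i α_i r_i = 3·6·7 + 9·10·5 + 7·1·3 + 12·3·8 + 8·12·4 = 1269 ≡ 8.
  α_i^2 mod 13 = [10, 9, 1, 9, 1].
  S_2 = Σ v_i α_i^2 r_i = 3·10·7 + 9·9·5 + 7·1·3 + 12·9·8 + 8·1·4 = 1532 ≡ 11.
  S = (7, 8, 11) ≠ 0, so r is not a codeword (an error is present).
Step 3: locate the error. For a single error e at position i, S_ℓ = v_i·e·α_i^ℓ, so α_err = S_1/S_0.
  S_0^{−1} = 7^{−1} = 2 (mod 13), so α_err = 8·2 = 16 ≡ 3 = α_4. Error position i = 4.
  Consistency check: S_2/S_1 = 11·5 = 55 ≡ 3 = α_err ✓ (single-error assumption holds).
Step 4: error magnitude e = S_0/v_4 = S_0·∏_{j≠4}(α_4 − α_j) = 7·12 = 84 ≡ 6 (mod 13).
Step 5: correct position 4: c_4 = r_4 − e = 8 − 6 ≡ 2 (mod 13). Hence c = [7, 5, 3, 2, 4].
  Check: interpolating c through the α_i gives m(x) = 10 + 6·x (degree < 2) with m(α_i) = c_i for every i, so c is indeed a codeword.


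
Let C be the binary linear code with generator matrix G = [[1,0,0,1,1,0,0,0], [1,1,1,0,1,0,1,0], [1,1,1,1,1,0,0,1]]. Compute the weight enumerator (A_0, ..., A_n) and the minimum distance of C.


Weight distribution: A_0 = 1, A_3 = 3, A_4 = 2, A_5 = 1, A_6 = 1. Minimum distance d = 3.

Enumerate all 2^3 = 8 messages m ∈ F_2^3.
For each, compute codeword c = mG in F_2^8, then tally its weight.
  m = 000 → c = 00000000, weight = 0.
  m = 100 → c = 10011000, weight = 3.
  m = 010 → c = 11101010, weight = 5.
  m = 110 → c = 01110010, weight = 4.
  m = 001 → c = 11111001, weight = 6.
  m = 101 → c = 01100001, weight = 3.
  m = 011 → c = 00010011, weight = 3.
  m = 111 → c = 10001011, weight = 4.
Tally weights:
  weight 0: 1 codewords.
  weight 3: 3 codewords.
  weight 4: 2 codewords.
  weight 5: 1 codewords.
  weight 6: 1 codewords.
Minimum distance d = smallest w > 0 with A_w > 0 = 3.
Sanity: Σ A_w = 8 = 2^3 = 8 ✓.


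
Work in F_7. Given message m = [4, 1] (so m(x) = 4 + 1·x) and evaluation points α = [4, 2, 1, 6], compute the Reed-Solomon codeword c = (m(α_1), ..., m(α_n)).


c = [1, 6, 5, 3]

Message polynomial: m(x) = 4 + 1·x (mod 7).
For each evaluation point α_i, compute m(α_i) mod 7:
  α_1 = 4: Horner steps 1 → 1, so m(4) = 1.
  α_2 = 2: Horner steps 1 → 6, so m(2) = 6.
  α_3 = 1: Horner steps 1 → 5, so m(1) = 5.
  α_4 = 6: Horner steps 1 → 3, so m(6) = 3.
Codeword c = [1, 6, 5, 3] ∈ F_7^4.


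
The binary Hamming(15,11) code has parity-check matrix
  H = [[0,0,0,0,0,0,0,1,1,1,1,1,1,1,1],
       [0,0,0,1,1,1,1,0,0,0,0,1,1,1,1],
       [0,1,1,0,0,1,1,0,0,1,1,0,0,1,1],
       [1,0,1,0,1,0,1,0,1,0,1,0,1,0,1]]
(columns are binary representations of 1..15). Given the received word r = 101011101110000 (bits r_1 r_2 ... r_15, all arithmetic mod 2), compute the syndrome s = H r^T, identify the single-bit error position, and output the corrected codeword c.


s = (1, 1, 1, 0)^T, error position = 14, corrected codeword c = 101011101110010

Compute s = H r^T mod 2 one row at a time:
  s_1 = 0 + 1 + 1 + 1 + 0 + 0 + 0 + 0 = 3 ≡ 1 (mod 2).
  s_2 = 0 + 1 + 1 + 1 + 0 + 0 + 0 + 0 = 3 ≡ 1 (mod 2).
  s_3 = 0 + 1 + 1 + 1 + 1 + 1 + 0 + 0 = 5 ≡ 1 (mod 2).
  s_4 = 1 + 1 + 1 + 1 + 1 + 1 + 0 + 0 = 6 ≡ 0 (mod 2).
s = (1, 1, 1, 0)^T — this equals column 14 of H (binary 1110), so error is at position 14.
Correct: flip bit 14 of r = 101011101110000 to get c = 101011101110010.


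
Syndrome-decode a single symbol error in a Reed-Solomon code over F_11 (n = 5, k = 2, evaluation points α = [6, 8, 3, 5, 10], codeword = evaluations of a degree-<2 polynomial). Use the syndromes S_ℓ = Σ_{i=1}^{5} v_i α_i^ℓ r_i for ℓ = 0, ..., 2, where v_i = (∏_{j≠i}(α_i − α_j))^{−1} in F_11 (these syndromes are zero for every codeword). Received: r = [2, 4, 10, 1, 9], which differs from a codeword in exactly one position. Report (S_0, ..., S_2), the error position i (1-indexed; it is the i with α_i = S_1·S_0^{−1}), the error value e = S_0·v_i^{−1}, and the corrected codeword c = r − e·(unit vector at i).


S = (5, 6, 5), error at position 5, error magnitude e = 3, c = [2, 4, 10, 1, 6].

Step 1: column multipliers v_i = (∏_{j≠i}(α_i − α_j))^{−1} mod 11.
  i = 1 (α = 6): (6−8)(6−3)(6−5)(6−10) = (−2)·3·1·(−4) = 24 ≡ 2, so v_1 = 2^{−1} = 6 (mod 11).
  i = 2 (α = 8): (8−6)(8−3)(8−5)(8−10) = 2·5·3·(−2) = −60 ≡ 6, so v_2 = 6^{−1} = 2 (mod 11).
  i = 3 (α = 3): (3−6)(3−8)(3−5)(3−10) = (−3)·(−5)·(−2)·(−7) = 210 ≡ 1, so v_3 = 1^{−1} = 1 (mod 11).
  i = 4 (α = 5): (5−6)(5−8)(5−3)(5−10) = (−1)·(−3)·2·(−5) = −30 ≡ 3, so v_4 = 3^{−1} = 4 (mod 11).
  i = 5 (α = 10): (10−6)(10−8)(10−3)(10−5) = 4·2·7·5 = 280 ≡ 5, so v_5 = 5^{−1} = 9 (mod 11).
  v = [6, 2, 1, 4, 9].
Step 2: syndromes of r = [2, 4, 10, 1, 9] (all sums mod 11).
  S_0 = Σ v_i r_i = 6·2 + 2·4 + 1·10 + 4·1 + 9·9 = 115 ≡ 5.
  S_1 = Σ v_i α_i r_i = 6·6·2 + 2·8·4 + 1·3·10 + 4·5·1 + 9·10·9 = 996 ≡ 6.
  α_i^2 mod 11 = [3, 9, 9, 3, 1].
  S_2 = Σ v_i α_i^2 r_i = 6·3·2 + 2·9·4 + 1·9·10 + 4·3·1 + 9·1·9 = 291 ≡ 5.
  S = (5, 6, 5) ≠ 0, so r is not a codeword (an error is present).
Step 3: locate the error. For a single error e at position i, S_ℓ = v_i·e·α_i^ℓ, so α_err = S_1/S_0.
  S_0^{−1} = 5^{−1} = 9 (mod 11), so α_err = 6·9 = 54 ≡ 10 = α_5. Error position i = 5.
  Consistency check: S_2/S_1 = 5·2 = 10 ≡ 10 = α_err ✓ (single-error assumption holds).
Step 4: error magnitude e = S_0/v_5 = S_0·∏_{j≠5}(α_5 − α_j) = 5·5 = 25 ≡ 3 (mod 11).
Step 5: correct position 5: c_5 = r_5 − e = 9 − 3 ≡ 6 (mod 11). Hence c = [2, 4, 10, 1, 6].
  Check: interpolating c through the α_i gives m(x) = 7 + 1·x (degree < 2) with m(α_i) = c_i for every i, so c is indeed a codeword.


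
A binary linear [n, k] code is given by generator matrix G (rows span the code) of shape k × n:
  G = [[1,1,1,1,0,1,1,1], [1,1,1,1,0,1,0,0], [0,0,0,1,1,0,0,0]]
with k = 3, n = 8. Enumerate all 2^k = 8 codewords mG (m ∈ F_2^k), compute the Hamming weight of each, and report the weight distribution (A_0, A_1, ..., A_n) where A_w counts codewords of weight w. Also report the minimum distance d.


Weight distribution: A_0 = 1, A_2 = 2, A_4 = 1, A_5 = 2, A_7 = 2. Minimum distance d = 2.

Enumerate all 2^3 = 8 messages m ∈ F_2^3.
For each, compute codeword c = mG in F_2^8, then tally its weight.
  m = 000 → c = 00000000, weight = 0.
  m = 100 → c = 11110111, weight = 7.
  m = 010 → c = 11110100, weight = 5.
  m = 110 → c = 00000011, weight = 2.
  m = 001 → c = 00011000, weight = 2.
  m = 101 → c = 11101111, weight = 7.
  m = 011 → c = 11101100, weight = 5.
  m = 111 → c = 00011011, weight = 4.
Tally weights:
  weight 0: 1 codewords.
  weight 2: 2 codewords.
  weight 4: 1 codewords.
  weight 5: 2 codewords.
  weight 7: 2 codewords.
Minimum distance d = smallest w > 0 with A_w > 0 = 2.
Sanity: Σ A_w = 8 = 2^3 = 8 ✓.


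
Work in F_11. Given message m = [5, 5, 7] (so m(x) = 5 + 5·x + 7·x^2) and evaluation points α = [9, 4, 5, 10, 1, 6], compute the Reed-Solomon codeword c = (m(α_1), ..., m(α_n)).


c = [1, 5, 7, 7, 6, 1]

Message polynomial: m(x) = 5 + 5·x + 7·x^2 (mod 11).
For each evaluation point α_i, compute m(α_i) mod 11:
  α_1 = 9: Horner steps 7 → 2 → 1, so m(9) = 1.
  α_2 = 4: Horner steps 7 → 0 → 5, so m(4) = 5.
  α_3 = 5: Horner steps 7 → 7 → 7, so m(5) = 7.
  α_4 = 10: Horner steps 7 → 9 → 7, so m(10) = 7.
  α_5 = 1: Horner steps 7 → 1 → 6, so m(1) = 6.
  α_6 = 6: Horner steps 7 → 3 → 1, so m(6) = 1.
Codeword c = [1, 5, 7, 7, 6, 1] ∈ F_11^6.


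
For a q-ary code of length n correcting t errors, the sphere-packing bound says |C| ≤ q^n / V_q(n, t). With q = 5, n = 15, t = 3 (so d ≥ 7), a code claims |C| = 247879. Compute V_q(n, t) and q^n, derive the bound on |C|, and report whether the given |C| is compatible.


V_q(n, t) = 30861, q^n = 30517578125, Hamming bound = 988871, |C| = 247879 ≤ bound (satisfied).

Step 1: Compute V_q(n, t) = Σ_{j=0}^3 C(n, j) (q−1)^j.
  j = 0: C(15,0)·(4)^0 = 1·1 = 1.
  j = 1: C(15,1)·(4)^1 = 15·4 = 60.
  j = 2: C(15,2)·(4)^2 = 105·16 = 1680.
  j = 3: C(15,3)·(4)^3 = 455·64 = 29120.
  V_q(n, t) = 1 + 60 + 1680 + 29120 = 30861.
Step 2: q^n = 5^15 = 30517578125.
Step 3: Hamming bound ⌊q^n / V_q(n,t)⌋ = ⌊30517578125/30861⌋ = 988871.
Step 4: Compare |C| = 247879 to 988871: satisfied.
The claimed |C| lies below the Hamming bound.


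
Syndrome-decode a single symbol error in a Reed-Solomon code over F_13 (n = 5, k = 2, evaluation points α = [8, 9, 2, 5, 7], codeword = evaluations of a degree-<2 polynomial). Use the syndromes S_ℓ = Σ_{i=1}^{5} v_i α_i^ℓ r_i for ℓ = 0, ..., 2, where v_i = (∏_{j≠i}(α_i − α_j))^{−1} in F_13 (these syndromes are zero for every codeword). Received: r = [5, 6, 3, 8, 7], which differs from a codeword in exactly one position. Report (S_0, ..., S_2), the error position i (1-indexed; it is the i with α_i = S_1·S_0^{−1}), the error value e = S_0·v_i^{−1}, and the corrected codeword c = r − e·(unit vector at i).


S = (12, 5, 1), error at position 1, error magnitude e = 5, c = [0, 6, 3, 8, 7].

Step 1: column multipliers v_i = (∏_{j≠i}(α_i − α_j))^{−1} mod 13.
  i = 1 (α = 8): (8−9)(8−2)(8−5)(8−7) = (−1)·6·3·1 = −18 ≡ 8, so v_1 = 8^{−1} = 5 (mod 13).
  i = 2 (α = 9): (9−8)(9−2)(9−5)(9−7) = 1·7·4·2 = 56 ≡ 4, so v_2 = 4^{−1} = 10 (mod 13).
  i = 3 (α = 2): (2−8)(2−9)(2−5)(2−7) = (−6)·(−7)·(−3)·(−5) = 630 ≡ 6, so v_3 = 6^{−1} = 11 (mod 13).
  i = 4 (α = 5): (5−8)(5−9)(5−2)(5−7) = (−3)·(−4)·3·(−2) = −72 ≡ 6, so v_4 = 6^{−1} = 11 (mod 13).
  i = 5 (α = 7): (7−8)(7−9)(7−2)(7−5) = (−1)·(−2)·5·2 = 20 ≡ 7, so v_5 = 7^{−1} = 2 (mod 13).
  v = [5, 10, 11, 11, 2].
Step 2: syndromes of r = [5, 6, 3, 8, 7] (all sums mod 13).
  S_0 = Σ v_i r_i = 5·5 + 10·6 + 11·3 + 11·8 + 2·7 = 220 ≡ 12.
  S_1 = Σ v_i α_i r_i = 5·8·5 + 10·9·6 + 11·2·3 + 11·5·8 + 2·7·7 = 1344 ≡ 5.
  α_i^2 mod 13 = [12, 3, 4, 12, 10].
  S_2 = Σ v_i α_i^2 r_i = 5·12·5 + 10·3·6 + 11·4·3 + 11·12·8 + 2·10·7 = 1808 ≡ 1.
  S = (12, 5, 1) ≠ 0, so r is not a codeword (an error is present).
Step 3: locate the error. For a single error e at position i, S_ℓ = v_i·e·α_i^ℓ, so α_err = S_1/S_0.
  S_0^{−1} = 12^{−1} = 12 (mod 13), so α_err = 5·12 = 60 ≡ 8 = α_1. Error position i = 1.
  Consistency check: S_2/S_1 = 1·8 = 8 ≡ 8 = α_err ✓ (single-error assumption holds).
Step 4: error magnitude e = S_0/v_1 = S_0·∏_{j≠1}(α_1 − α_j) = 12·8 = 96 ≡ 5 (mod 13).
Step 5: correct position 1: c_1 = r_1 − e = 5 − 5 ≡ 0 (mod 13). Hence c = [0, 6, 3, 8, 7].
  Check: interpolating c through the α_i gives m(x) = 4 + 6·x (degree < 2) with m(α_i) = c_i for every i, so c is indeed a codeword.


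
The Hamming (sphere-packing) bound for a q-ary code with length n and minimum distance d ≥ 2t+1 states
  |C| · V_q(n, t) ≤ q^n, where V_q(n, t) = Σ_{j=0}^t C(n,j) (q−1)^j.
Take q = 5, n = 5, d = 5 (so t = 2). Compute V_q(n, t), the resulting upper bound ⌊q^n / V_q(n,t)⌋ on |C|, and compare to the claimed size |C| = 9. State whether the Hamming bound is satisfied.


V_q(n, t) = 181, q^n = 3125, Hamming bound = 17, |C| = 9 ≤ bound (satisfied).

Step 1: Compute V_q(n, t) = Σ_{j=0}^2 C(n, j) (q−1)^j.
  j = 0: C(5,0)·(4)^0 = 1·1 = 1.
  j = 1: C(5,1)·(4)^1 = 5·4 = 20.
  j = 2: C(5,2)·(4)^2 = 10·16 = 160.
  V_q(n, t) = 1 + 20 + 160 = 181.
Step 2: q^n = 5^5 = 3125.
Step 3: Hamming bound ⌊q^n / V_q(n,t)⌋ = ⌊3125/181⌋ = 17.
Step 4: Compare |C| = 9 to 17: satisfied.
The claimed |C| lies below the Hamming bound.


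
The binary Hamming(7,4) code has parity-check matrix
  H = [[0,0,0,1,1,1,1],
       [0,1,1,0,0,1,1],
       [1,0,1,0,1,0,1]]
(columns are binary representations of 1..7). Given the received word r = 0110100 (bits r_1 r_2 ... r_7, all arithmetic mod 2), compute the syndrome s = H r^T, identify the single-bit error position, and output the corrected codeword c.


s = (1, 0, 0)^T, error position = 4, corrected codeword c = 0111100

Compute s = H r^T mod 2 one row at a time:
  s_1 = 0 + 1 + 0 + 0 = 1 ≡ 1 (mod 2).
  s_2 = 1 + 1 + 0 + 0 = 2 ≡ 0 (mod 2).
  s_3 = 0 + 1 + 1 + 0 = 2 ≡ 0 (mod 2).
s = (1, 0, 0)^T — this equals column 4 of H (binary 100), so error is at position 4.
Correct: flip bit 4 of r = 0110100 to get c = 0111100.


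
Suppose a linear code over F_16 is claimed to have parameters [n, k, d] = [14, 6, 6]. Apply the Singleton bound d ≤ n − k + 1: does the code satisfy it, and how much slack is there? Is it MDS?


Singleton RHS = n − k + 1 = 9, slack = 3, bound satisfied, not MDS.

Singleton bound: d ≤ n − k + 1.
Here n = 14, k = 6, so n − k + 1 = 9.
Given d = 6, check d ≤ 9: YES.
Slack = (n − k + 1) − d = 3.
The code is NOT MDS (slack = 3 > 0).
Description: the claimed parameters are [14, 6, 6]_16; such a code would be non-MDS.


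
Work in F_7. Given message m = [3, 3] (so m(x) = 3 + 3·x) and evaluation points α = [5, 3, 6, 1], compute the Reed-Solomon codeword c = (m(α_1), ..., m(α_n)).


c = [4, 5, 0, 6]

Message polynomial: m(x) = 3 + 3·x (mod 7).
For each evaluation point α_i, compute m(α_i) mod 7:
  α_1 = 5: Horner steps 3 → 4, so m(5) = 4.
  α_2 = 3: Horner steps 3 → 5, so m(3) = 5.
  α_3 = 6: Horner steps 3 → 0, so m(6) = 0.
  α_4 = 1: Horner steps 3 → 6, so m(1) = 6.
Codeword c = [4, 5, 0, 6] ∈ F_7^4.


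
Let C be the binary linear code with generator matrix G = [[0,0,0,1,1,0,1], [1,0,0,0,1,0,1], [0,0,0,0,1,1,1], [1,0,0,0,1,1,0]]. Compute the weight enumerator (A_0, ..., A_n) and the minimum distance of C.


Weight distribution: A_0 = 1, A_1 = 1, A_2 = 6, A_3 = 6, A_4 = 1, A_5 = 1. Minimum distance d = 1.

Enumerate all 2^4 = 16 messages m ∈ F_2^4.
For each, compute codeword c = mG in F_2^7, then tally its weight.
  m = 0000 → c = 0000000, weight = 0.
  m = 1000 → c = 0001101, weight = 3.
  m = 0100 → c = 1000101, weight = 3.
  m = 1100 → c = 1001000, weight = 2.
  m = 0010 → c = 0000111, weight = 3.
  m = 1010 → c = 0001010, weight = 2.
  m = 0110 → c = 1000010, weight = 2.
  m = 1110 → c = 1001111, weight = 5.
  m = 0001 → c = 1000110, weight = 3.
  m = 1001 → c = 1001011, weight = 4.
  m = 0101 → c = 0000011, weight = 2.
  m = 1101 → c = 0001110, weight = 3.
  m = 0011 → c = 1000001, weight = 2.
  m = 1011 → c = 1001100, weight = 3.
  m = 0111 → c = 0000100, weight = 1.
  m = 1111 → c = 0001001, weight = 2.
Tally weights:
  weight 0: 1 codewords.
  weight 1: 1 codewords.
  weight 2: 6 codewords.
  weight 3: 6 codewords.
  weight 4: 1 codewords.
  weight 5: 1 codewords.
Minimum distance d = smallest w > 0 with A_w > 0 = 1.
Sanity: Σ A_w = 16 = 2^4 = 16 ✓.


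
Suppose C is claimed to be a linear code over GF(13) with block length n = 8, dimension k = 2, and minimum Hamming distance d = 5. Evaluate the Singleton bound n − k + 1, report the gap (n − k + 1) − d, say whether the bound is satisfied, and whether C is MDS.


Singleton RHS = n − k + 1 = 7, slack = 2, bound satisfied, not MDS.

Singleton bound: d ≤ n − k + 1.
Here n = 8, k = 2, so n − k + 1 = 7.
Given d = 5, check d ≤ 7: YES.
Slack = (n − k + 1) − d = 2.
The code is NOT MDS (slack = 2 > 0).
Description: the claimed parameters are [8, 2, 5]_13; such a code would be non-MDS.


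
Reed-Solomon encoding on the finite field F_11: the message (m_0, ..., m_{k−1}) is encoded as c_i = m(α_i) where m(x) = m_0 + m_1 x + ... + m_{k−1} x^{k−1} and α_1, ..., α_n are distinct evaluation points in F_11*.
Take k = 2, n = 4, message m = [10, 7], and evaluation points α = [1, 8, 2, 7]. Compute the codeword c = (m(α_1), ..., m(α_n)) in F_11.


c = [6, 0, 2, 4]

Message polynomial: m(x) = 10 + 7·x (mod 11).
For each evaluation point α_i, compute m(α_i) mod 11:
  α_1 = 1: Horner steps 7 → 6, so m(1) = 6.
  α_2 = 8: Horner steps 7 → 0, so m(8) = 0.
  α_3 = 2: Horner steps 7 → 2, so m(2) = 2.
  α_4 = 7: Horner steps 7 → 4, so m(7) = 4.
Codeword c = [6, 0, 2, 4] ∈ F_11^4.


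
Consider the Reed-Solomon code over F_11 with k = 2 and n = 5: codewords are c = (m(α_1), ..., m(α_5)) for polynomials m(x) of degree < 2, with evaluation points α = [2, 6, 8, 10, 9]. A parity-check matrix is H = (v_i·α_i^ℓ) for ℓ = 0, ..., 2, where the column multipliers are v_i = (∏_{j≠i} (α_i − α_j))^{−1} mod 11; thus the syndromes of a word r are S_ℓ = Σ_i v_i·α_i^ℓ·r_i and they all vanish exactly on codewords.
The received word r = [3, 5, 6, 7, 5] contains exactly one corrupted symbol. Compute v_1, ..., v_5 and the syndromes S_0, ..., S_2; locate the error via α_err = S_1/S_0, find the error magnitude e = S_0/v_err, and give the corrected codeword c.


S = (4, 3, 5), error at position 5, error magnitude e = 4, c = [3, 5, 6, 7, 1].

Step 1: column multipliers v_i = (∏_{j≠i}(α_i − α_j))^{−1} mod 11.
  i = 1 (α = 2): (2−6)(2−8)(2−10)(2−9) = (−4)·(−6)·(−8)·(−7) = 1344 ≡ 2, so v_1 = 2^{−1} = 6 (mod 11).
  i = 2 (α = 6): (6−2)(6−8)(6−10)(6−9) = 4·(−2)·(−4)·(−3) = −96 ≡ 3, so v_2 = 3^{−1} = 4 (mod 11).
  i = 3 (α = 8): (8−2)(8−6)(8−10)(8−9) = 6·2·(−2)·(−1) = 24 ≡ 2, so v_3 = 2^{−1} = 6 (mod 11).
  i = 4 (α = 10): (10−2)(10−6)(10−8)(10−9) = 8·4·2·1 = 64 ≡ 9, so v_4 = 9^{−1} = 5 (mod 11).
  i = 5 (α = 9): (9−2)(9−6)(9−8)(9−10) = 7·3·1·(−1) = −21 ≡ 1, so v_5 = 1^{−1} = 1 (mod 11).
  v = [6, 4, 6, 5, 1].
Step 2: syndromes of r = [3, 5, 6, 7, 5] (all sums mod 11).
  S_0 = Σ v_i r_i = 6·3 + 4·5 + 6·6 + 5·7 + 1·5 = 114 ≡ 4.
  S_1 = Σ v_i α_i r_i = 6·2·3 + 4·6·5 + 6·8·6 + 5·10·7 + 1·9·5 = 839 ≡ 3.
  α_i^2 mod 11 = [4, 3, 9, 1, 4].
  S_2 = Σ v_i α_i^2 r_i = 6·4·3 + 4·3·5 + 6·9·6 + 5·1·7 + 1·4·5 = 511 ≡ 5.
  S = (4, 3, 5) ≠ 0, so r is not a codeword (an error is present).
Step 3: locate the error. For a single error e at position i, S_ℓ = v_i·e·α_i^ℓ, so α_err = S_1/S_0.
  S_0^{−1} = 4^{−1} = 3 (mod 11), so α_err = 3·3 = 9 ≡ 9 = α_5. Error position i = 5.
  Consistency check: S_2/S_1 = 5·4 = 20 ≡ 9 = α_err ✓ (single-error assumption holds).
Step 4: error magnitude e = S_0/v_5 = S_0·∏_{j≠5}(α_5 − α_j) = 4·1 = 4 ≡ 4 (mod 11).
Step 5: correct position 5: c_5 = r_5 − e = 5 − 4 ≡ 1 (mod 11). Hence c = [3, 5, 6, 7, 1].
  Check: interpolating c through the α_i gives m(x) = 2 + 6·x (degree < 2) with m(α_i) = c_i for every i, so c is indeed a codeword.


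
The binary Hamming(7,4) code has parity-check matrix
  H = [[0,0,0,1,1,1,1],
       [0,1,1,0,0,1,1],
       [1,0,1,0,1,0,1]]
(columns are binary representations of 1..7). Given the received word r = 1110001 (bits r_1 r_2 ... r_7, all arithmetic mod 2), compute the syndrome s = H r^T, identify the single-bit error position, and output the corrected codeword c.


s = (1, 1, 1)^T, error position = 7, corrected codeword c = 1110000

Compute s = H r^T mod 2 one row at a time:
  s_1 = 0 + 0 + 0 + 1 = 1 ≡ 1 (mod 2).
  s_2 = 1 + 1 + 0 + 1 = 3 ≡ 1 (mod 2).
  s_3 = 1 + 1 + 0 + 1 = 3 ≡ 1 (mod 2).
s = (1, 1, 1)^T — this equals column 7 of H (binary 111), so error is at position 7.
Correct: flip bit 7 of r = 1110001 to get c = 1110000.


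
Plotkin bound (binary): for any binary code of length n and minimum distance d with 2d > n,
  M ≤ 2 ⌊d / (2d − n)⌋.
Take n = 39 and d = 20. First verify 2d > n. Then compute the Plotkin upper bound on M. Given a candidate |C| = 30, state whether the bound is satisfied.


Plotkin bound M ≤ 40; given |C| = 30 ≤ bound (satisfied).

Check applicability: 2d = 40, n = 39.
2d − n = 1 > 0, so Plotkin applies.
Compute d/(2d−n) = 20/1 ≈ 20.0000.
⌊d/(2d−n)⌋ = 20.
Plotkin bound: M ≤ 2·20 = 40.
Given |C| = 30, check: satisfied.
This |C| is below the Plotkin bound.


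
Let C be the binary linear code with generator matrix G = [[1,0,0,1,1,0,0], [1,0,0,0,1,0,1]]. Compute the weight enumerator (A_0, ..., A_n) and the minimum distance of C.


Weight distribution: A_0 = 1, A_2 = 1, A_3 = 2. Minimum distance d = 2.

Enumerate all 2^2 = 4 messages m ∈ F_2^2.
For each, compute codeword c = mG in F_2^7, then tally its weight.
  m = 00 → c = 0000000, weight = 0.
  m = 10 → c = 1001100, weight = 3.
  m = 01 → c = 1000101, weight = 3.
  m = 11 → c = 0001001, weight = 2.
Tally weights:
  weight 0: 1 codewords.
  weight 2: 1 codewords.
  weight 3: 2 codewords.
Minimum distance d = smallest w > 0 with A_w > 0 = 2.
Sanity: Σ A_w = 4 = 2^2 = 4 ✓.


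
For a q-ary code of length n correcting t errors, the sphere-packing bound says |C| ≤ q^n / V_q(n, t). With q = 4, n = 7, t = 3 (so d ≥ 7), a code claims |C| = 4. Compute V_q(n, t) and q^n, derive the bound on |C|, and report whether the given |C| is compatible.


V_q(n, t) = 1156, q^n = 16384, Hamming bound = 14, |C| = 4 ≤ bound (satisfied).

Step 1: Compute V_q(n, t) = Σ_{j=0}^3 C(n, j) (q−1)^j.
  j = 0: C(7,0)·(3)^0 = 1·1 = 1.
  j = 1: C(7,1)·(3)^1 = 7·3 = 21.
  j = 2: C(7,2)·(3)^2 = 21·9 = 189.
  j = 3: C(7,3)·(3)^3 = 35·27 = 945.
  V_q(n, t) = 1 + 21 + 189 + 945 = 1156.
Step 2: q^n = 4^7 = 16384.
Step 3: Hamming bound ⌊q^n / V_q(n,t)⌋ = ⌊16384/1156⌋ = 14.
Step 4: Compare |C| = 4 to 14: satisfied.
The claimed |C| lies below the Hamming bound.


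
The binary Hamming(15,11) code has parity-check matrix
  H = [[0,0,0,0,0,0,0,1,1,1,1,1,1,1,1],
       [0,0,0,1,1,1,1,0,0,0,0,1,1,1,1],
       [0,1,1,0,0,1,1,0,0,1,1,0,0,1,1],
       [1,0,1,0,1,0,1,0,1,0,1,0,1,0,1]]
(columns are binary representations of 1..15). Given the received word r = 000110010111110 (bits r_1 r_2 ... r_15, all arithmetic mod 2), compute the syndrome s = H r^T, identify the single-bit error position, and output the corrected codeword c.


s = (0, 1, 1, 1)^T, error position = 7, corrected codeword c = 000110110111110

Compute s = H r^T mod 2 one row at a time:
  s_1 = 1 + 0 + 1 + 1 + 1 + 1 + 1 + 0 = 6 ≡ 0 (mod 2).
  s_2 = 1 + 1 + 0 + 0 + 1 + 1 + 1 + 0 = 5 ≡ 1 (mod 2).
  s_3 = 0 + 0 + 0 + 0 + 1 + 1 + 1 + 0 = 3 ≡ 1 (mod 2).
  s_4 = 0 + 0 + 1 + 0 + 0 + 1 + 1 + 0 = 3 ≡ 1 (mod 2).
s = (0, 1, 1, 1)^T — this equals column 7 of H (binary 0111), so error is at position 7.
Correct: flip bit 7 of r = 000110010111110 to get c = 000110110111110.


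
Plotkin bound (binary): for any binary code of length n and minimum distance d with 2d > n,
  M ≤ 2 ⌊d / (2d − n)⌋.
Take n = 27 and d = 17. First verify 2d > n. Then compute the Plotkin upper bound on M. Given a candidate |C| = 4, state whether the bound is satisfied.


Plotkin bound M ≤ 4; given |C| = 4 ≤ bound (satisfied).

Check applicability: 2d = 34, n = 27.
2d − n = 7 > 0, so Plotkin applies.
Compute d/(2d−n) = 17/7 ≈ 2.4286.
⌊d/(2d−n)⌋ = 2.
Plotkin bound: M ≤ 2·2 = 4.
Given |C| = 4, check: satisfied.
This |C| is at the Plotkin bound.


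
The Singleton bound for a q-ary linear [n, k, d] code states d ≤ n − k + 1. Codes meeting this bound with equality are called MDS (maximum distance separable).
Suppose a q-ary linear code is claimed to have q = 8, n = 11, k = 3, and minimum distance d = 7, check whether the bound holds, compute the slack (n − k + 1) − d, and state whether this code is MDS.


Singleton RHS = n − k + 1 = 9, slack = 2, bound satisfied, not MDS.

Singleton bound: d ≤ n − k + 1.
Here n = 11, k = 3, so n − k + 1 = 9.
Given d = 7, check d ≤ 9: YES.
Slack = (n − k + 1) − d = 2.
The code is NOT MDS (slack = 2 > 0).
Description: the claimed parameters are [11, 3, 7]_8; such a code would be non-MDS.


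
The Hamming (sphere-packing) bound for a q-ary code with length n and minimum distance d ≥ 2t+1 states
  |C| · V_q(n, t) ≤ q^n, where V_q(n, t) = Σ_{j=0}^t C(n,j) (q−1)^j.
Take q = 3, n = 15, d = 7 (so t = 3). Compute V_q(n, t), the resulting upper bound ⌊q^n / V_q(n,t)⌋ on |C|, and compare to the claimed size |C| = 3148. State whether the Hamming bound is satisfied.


V_q(n, t) = 4091, q^n = 14348907, Hamming bound = 3507, |C| = 3148 ≤ bound (satisfied).

Step 1: Compute V_q(n, t) = Σ_{j=0}^3 C(n, j) (q−1)^j.
  j = 0: C(15,0)·(2)^0 = 1·1 = 1.
  j = 1: C(15,1)·(2)^1 = 15·2 = 30.
  j = 2: C(15,2)·(2)^2 = 105·4 = 420.
  j = 3: C(15,3)·(2)^3 = 455·8 = 3640.
  V_q(n, t) = 1 + 30 + 420 + 3640 = 4091.
Step 2: q^n = 3^15 = 14348907.
Step 3: Hamming bound ⌊q^n / V_q(n,t)⌋ = ⌊14348907/4091⌋ = 3507.
Step 4: Compare |C| = 3148 to 3507: satisfied.
The claimed |C| lies below the Hamming bound.


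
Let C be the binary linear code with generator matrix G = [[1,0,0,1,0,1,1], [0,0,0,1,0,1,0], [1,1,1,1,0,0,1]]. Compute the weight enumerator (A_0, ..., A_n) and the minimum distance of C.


Weight distribution: A_0 = 1, A_2 = 2, A_3 = 2, A_4 = 1, A_5 = 2. Minimum distance d = 2.

Enumerate all 2^3 = 8 messages m ∈ F_2^3.
For each, compute codeword c = mG in F_2^7, then tally its weight.
  m = 000 → c = 0000000, weight = 0.
  m = 100 → c = 1001011, weight = 4.
  m = 010 → c = 0001010, weight = 2.
  m = 110 → c = 1000001, weight = 2.
  m = 001 → c = 1111001, weight = 5.
  m = 101 → c = 0110010, weight = 3.
  m = 011 → c = 1110011, weight = 5.
  m = 111 → c = 0111000, weight = 3.
Tally weights:
  weight 0: 1 codewords.
  weight 2: 2 codewords.
  weight 3: 2 codewords.
  weight 4: 1 codewords.
  weight 5: 2 codewords.
Minimum distance d = smallest w > 0 with A_w > 0 = 2.
Sanity: Σ A_w = 8 = 2^3 = 8 ✓.


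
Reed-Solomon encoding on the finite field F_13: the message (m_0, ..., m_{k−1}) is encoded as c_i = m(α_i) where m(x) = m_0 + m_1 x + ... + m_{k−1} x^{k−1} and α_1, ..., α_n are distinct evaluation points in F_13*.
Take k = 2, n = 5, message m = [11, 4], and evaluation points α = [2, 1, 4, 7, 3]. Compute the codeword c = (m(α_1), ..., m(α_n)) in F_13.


c = [6, 2, 1, 0, 10]

Message polynomial: m(x) = 11 + 4·x (mod 13).
For each evaluation point α_i, compute m(α_i) mod 13:
  α_1 = 2: Horner steps 4 → 6, so m(2) = 6.
  α_2 = 1: Horner steps 4 → 2, so m(1) = 2.
  α_3 = 4: Horner steps 4 → 1, so m(4) = 1.
  α_4 = 7: Horner steps 4 → 0, so m(7) = 0.
  α_5 = 3: Horner steps 4 → 10, so m(3) = 10.
Codeword c = [6, 2, 1, 0, 10] ∈ F_13^5.


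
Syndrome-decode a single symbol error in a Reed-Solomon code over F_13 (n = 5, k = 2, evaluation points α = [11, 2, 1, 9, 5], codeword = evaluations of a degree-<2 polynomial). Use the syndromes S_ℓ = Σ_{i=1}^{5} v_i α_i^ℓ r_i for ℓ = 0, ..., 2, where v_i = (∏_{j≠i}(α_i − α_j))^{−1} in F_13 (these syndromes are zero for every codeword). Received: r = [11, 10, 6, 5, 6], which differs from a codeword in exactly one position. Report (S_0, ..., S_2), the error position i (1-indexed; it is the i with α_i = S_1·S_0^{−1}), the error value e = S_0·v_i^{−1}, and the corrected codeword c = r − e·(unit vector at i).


S = (8, 8, 8), error at position 3, error magnitude e = 12, c = [11, 10, 7, 5, 6].

Step 1: column multipliers v_i = (∏_{j≠i}(α_i − α_j))^{−1} mod 13.
  i = 1 (α = 11): (11−2)(11−1)(11−9)(11−5) = 9·10·2·6 = 1080 ≡ 1, so v_1 = 1^{−1} = 1 (mod 13).
  i = 2 (α = 2): (2−11)(2−1)(2−9)(2−5) = (−9)·1·(−7)·(−3) = −189 ≡ 6, so v_2 = 6^{−1} = 11 (mod 13).
  i = 3 (α = 1): (1−11)(1−2)(1−9)(1−5) = (−10)·(−1)·(−8)·(−4) = 320 ≡ 8, so v_3 = 8^{−1} = 5 (mod 13).
  i = 4 (α = 9): (9−11)(9−2)(9−1)(9−5) = (−2)·7·8·4 = −448 ≡ 7, so v_4 = 7^{−1} = 2 (mod 13).
  i = 5 (α = 5): (5−11)(5−2)(5−1)(5−9) = (−6)·3·4·(−4) = 288 ≡ 2, so v_5 = 2^{−1} = 7 (mod 13).
  v = [1, 11, 5, 2, 7].
Step 2: syndromes of r = [11, 10, 6, 5, 6] (all sums mod 13).
  S_0 = Σ v_i r_i = 1·11 + 11·10 + 5·6 + 2·5 + 7·6 = 203 ≡ 8.
  S_1 = Σ v_i α_i r_i = 1·11·11 + 11·2·10 + 5·1·6 + 2·9·5 + 7·5·6 = 671 ≡ 8.
  α_i^2 mod 13 = [4, 4, 1, 3, 12].
  S_2 = Σ v_i α_i^2 r_i = 1·4·11 + 11·4·10 + 5·1·6 + 2·3·5 + 7·12·6 = 1048 ≡ 8.
  S = (8, 8, 8) ≠ 0, so r is not a codeword (an error is present).
Step 3: locate the error. For a single error e at position i, S_ℓ = v_i·e·α_i^ℓ, so α_err = S_1/S_0.
  S_0^{−1} = 8^{−1} = 5 (mod 13), so α_err = 8·5 = 40 ≡ 1 = α_3. Error position i = 3.
  Consistency check: S_2/S_1 = 8·5 = 40 ≡ 1 = α_err ✓ (single-error assumption holds).
Step 4: error magnitude e = S_0/v_3 = S_0·∏_{j≠3}(α_3 − α_j) = 8·8 = 64 ≡ 12 (mod 13).
Step 5: correct position 3: c_3 = r_3 − e = 6 − 12 ≡ 7 (mod 13). Hence c = [11, 10, 7, 5, 6].
  Check: interpolating c through the α_i gives m(x) = 4 + 3·x (degree < 2) with m(α_i) = c_i for every i, so c is indeed a codeword.


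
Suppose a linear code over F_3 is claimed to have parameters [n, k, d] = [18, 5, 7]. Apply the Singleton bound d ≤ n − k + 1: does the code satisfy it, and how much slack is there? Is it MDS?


Singleton RHS = n − k + 1 = 14, slack = 7, bound satisfied, not MDS.

Singleton bound: d ≤ n − k + 1.
Here n = 18, k = 5, so n − k + 1 = 14.
Given d = 7, check d ≤ 14: YES.
Slack = (n − k + 1) − d = 7.
The code is NOT MDS (slack = 7 > 0).
Description: the claimed parameters are [18, 5, 7]_3; such a code would be non-MDS.


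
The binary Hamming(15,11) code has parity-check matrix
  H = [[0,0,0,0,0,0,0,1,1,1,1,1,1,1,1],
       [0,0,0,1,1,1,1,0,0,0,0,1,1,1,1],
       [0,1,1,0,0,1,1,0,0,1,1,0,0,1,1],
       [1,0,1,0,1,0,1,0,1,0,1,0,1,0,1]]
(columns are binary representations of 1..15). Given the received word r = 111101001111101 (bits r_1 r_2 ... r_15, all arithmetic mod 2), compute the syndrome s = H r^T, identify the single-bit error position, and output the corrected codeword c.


s = (0, 1, 0, 0)^T, error position = 4, corrected codeword c = 111001001111101

Compute s = H r^T mod 2 one row at a time:
  s_1 = 0 + 1 + 1 + 1 + 1 + 1 + 0 + 1 = 6 ≡ 0 (mod 2).
  s_2 = 1 + 0 + 1 + 0 + 1 + 1 + 0 + 1 = 5 ≡ 1 (mod 2).
  s_3 = 1 + 1 + 1 + 0 + 1 + 1 + 0 + 1 = 6 ≡ 0 (mod 2).
  s_4 = 1 + 1 + 0 + 0 + 1 + 1 + 1 + 1 = 6 ≡ 0 (mod 2).
s = (0, 1, 0, 0)^T — this equals column 4 of H (binary 0100), so error is at position 4.
Correct: flip bit 4 of r = 111101001111101 to get c = 111001001111101.


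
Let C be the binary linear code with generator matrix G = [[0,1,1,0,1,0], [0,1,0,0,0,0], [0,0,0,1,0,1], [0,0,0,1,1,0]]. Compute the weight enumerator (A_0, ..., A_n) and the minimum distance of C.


Weight distribution: A_0 = 1, A_1 = 1, A_2 = 6, A_3 = 6, A_4 = 1, A_5 = 1. Minimum distance d = 1.

Enumerate all 2^4 = 16 messages m ∈ F_2^4.
For each, compute codeword c = mG in F_2^6, then tally its weight.
  m = 0000 → c = 000000, weight = 0.
  m = 1000 → c = 011010, weight = 3.
  m = 0100 → c = 010000, weight = 1.
  m = 1100 → c = 001010, weight = 2.
  m = 0010 → c = 000101, weight = 2.
  m = 1010 → c = 011111, weight = 5.
  m = 0110 → c = 010101, weight = 3.
  m = 1110 → c = 001111, weight = 4.
  m = 0001 → c = 000110, weight = 2.
  m = 1001 → c = 011100, weight = 3.
  m = 0101 → c = 010110, weight = 3.
  m = 1101 → c = 001100, weight = 2.
  m = 0011 → c = 000011, weight = 2.
  m = 1011 → c = 011001, weight = 3.
  m = 0111 → c = 010011, weight = 3.
  m = 1111 → c = 001001, weight = 2.
Tally weights:
  weight 0: 1 codewords.
  weight 1: 1 codewords.
  weight 2: 6 codewords.
  weight 3: 6 codewords.
  weight 4: 1 codewords.
  weight 5: 1 codewords.
Minimum distance d = smallest w > 0 with A_w > 0 = 1.
Sanity: Σ A_w = 16 = 2^4 = 16 ✓.


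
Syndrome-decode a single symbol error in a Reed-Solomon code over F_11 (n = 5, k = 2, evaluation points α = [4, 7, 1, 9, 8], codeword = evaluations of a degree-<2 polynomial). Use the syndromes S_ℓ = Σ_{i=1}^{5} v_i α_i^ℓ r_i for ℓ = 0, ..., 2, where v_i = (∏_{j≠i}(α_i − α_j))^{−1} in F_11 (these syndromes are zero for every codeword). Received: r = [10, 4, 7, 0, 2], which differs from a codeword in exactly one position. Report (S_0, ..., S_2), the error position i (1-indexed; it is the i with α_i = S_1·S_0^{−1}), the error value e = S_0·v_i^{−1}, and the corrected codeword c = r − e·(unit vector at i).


S = (5, 5, 5), error at position 3, error magnitude e = 2, c = [10, 4, 5, 0, 2].

Step 1: column multipliers v_i = (∏_{j≠i}(α_i − α_j))^{−1} mod 11.
  i = 1 (α = 4): (4−7)(4−1)(4−9)(4−8) = (−3)·3·(−5)·(−4) = −180 ≡ 7, so v_1 = 7^{−1} = 8 (mod 11).
  i = 2 (α = 7): (7−4)(7−1)(7−9)(7−8) = 3·6·(−2)·(−1) = 36 ≡ 3, so v_2 = 3^{−1} = 4 (mod 11).
  i = 3 (α = 1): (1−4)(1−7)(1−9)(1−8) = (−3)·(−6)·(−8)·(−7) = 1008 ≡ 7, so v_3 = 7^{−1} = 8 (mod 11).
  i = 4 (α = 9): (9−4)(9−7)(9−1)(9−8) = 5·2·8·1 = 80 ≡ 3, so v_4 = 3^{−1} = 4 (mod 11).
  i = 5 (α = 8): (8−4)(8−7)(8−1)(8−9) = 4·1·7·(−1) = −28 ≡ 5, so v_5 = 5^{−1} = 9 (mod 11).
  v = [8, 4, 8, 4, 9].
Step 2: syndromes of r = [10, 4, 7, 0, 2] (all sums mod 11).
  S_0 = Σ v_i r_i = 8·10 + 4·4 + 8·7 + 4·0 + 9·2 = 170 ≡ 5.
  S_1 = Σ v_i α_i r_i = 8·4·10 + 4·7·4 + 8·1·7 + 4·9·0 + 9·8·2 = 632 ≡ 5.
  α_i^2 mod 11 = [5, 5, 1, 4, 9].
  S_2 = Σ v_i α_i^2 r_i = 8·5·10 + 4·5·4 + 8·1·7 + 4·4·0 + 9·9·2 = 698 ≡ 5.
  S = (5, 5, 5) ≠ 0, so r is not a codeword (an error is present).
Step 3: locate the error. For a single error e at position i, S_ℓ = v_i·e·α_i^ℓ, so α_err = S_1/S_0.
  S_0^{−1} = 5^{−1} = 9 (mod 11), so α_err = 5·9 = 45 ≡ 1 = α_3. Error position i = 3.
  Consistency check: S_2/S_1 = 5·9 = 45 ≡ 1 = α_err ✓ (single-error assumption holds).
Step 4: error magnitude e = S_0/v_3 = S_0·∏_{j≠3}(α_3 − α_j) = 5·7 = 35 ≡ 2 (mod 11).
Step 5: correct position 3: c_3 = r_3 − e = 7 − 2 ≡ 5 (mod 11). Hence c = [10, 4, 5, 0, 2].
  Check: interpolating c through the α_i gives m(x) = 7 + 9·x (degree < 2) with m(α_i) = c_i for every i, so c is indeed a codeword.
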